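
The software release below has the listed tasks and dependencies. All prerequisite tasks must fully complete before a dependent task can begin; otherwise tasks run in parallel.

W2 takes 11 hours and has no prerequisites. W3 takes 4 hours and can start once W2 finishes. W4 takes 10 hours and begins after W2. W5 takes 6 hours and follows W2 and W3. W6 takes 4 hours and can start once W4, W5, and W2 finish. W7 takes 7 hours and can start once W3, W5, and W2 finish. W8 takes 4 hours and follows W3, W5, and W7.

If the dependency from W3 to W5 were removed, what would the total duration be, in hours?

28

With the dependency in place, W2→W3→W5→W7→W8 = 11+4+6+7+4 = 32 sets the finish at 32 hours.
Without W3→W5, W5's earliest start moves from 15 to 11.
After: W2→W5→W7→W8 = 11+6+7+4 = 28 → 28 hours.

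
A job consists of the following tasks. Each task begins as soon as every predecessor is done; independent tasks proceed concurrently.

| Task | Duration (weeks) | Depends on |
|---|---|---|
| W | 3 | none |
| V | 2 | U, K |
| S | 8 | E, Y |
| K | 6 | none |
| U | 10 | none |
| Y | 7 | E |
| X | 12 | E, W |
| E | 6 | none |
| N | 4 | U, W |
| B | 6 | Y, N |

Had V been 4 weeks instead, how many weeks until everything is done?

The binding path is E→Y→S = 6+7+8 = 21; finish at 21 weeks.
V has 9 weeks of float (longest path through it is 12).
No other chain overtakes it, so the finish is 21 weeks.

21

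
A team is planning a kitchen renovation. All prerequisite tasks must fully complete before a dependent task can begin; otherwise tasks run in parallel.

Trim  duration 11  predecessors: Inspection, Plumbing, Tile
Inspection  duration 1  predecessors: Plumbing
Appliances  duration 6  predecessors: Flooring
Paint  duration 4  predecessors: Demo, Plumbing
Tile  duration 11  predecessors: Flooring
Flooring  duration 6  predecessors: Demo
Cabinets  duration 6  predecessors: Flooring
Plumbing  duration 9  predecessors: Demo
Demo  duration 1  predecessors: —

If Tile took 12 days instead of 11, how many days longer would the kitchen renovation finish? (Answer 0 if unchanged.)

Critical path before the change: Demo→Flooring→Tile→Trim = 1+6+11+11 = 29 giving 29 days.
Since Tile is critical, the +1 change carries straight to that chain (now 30 days).
That remains the longest chain; total 30 days.
Change in finish: 30 − 29 = +1 days.

1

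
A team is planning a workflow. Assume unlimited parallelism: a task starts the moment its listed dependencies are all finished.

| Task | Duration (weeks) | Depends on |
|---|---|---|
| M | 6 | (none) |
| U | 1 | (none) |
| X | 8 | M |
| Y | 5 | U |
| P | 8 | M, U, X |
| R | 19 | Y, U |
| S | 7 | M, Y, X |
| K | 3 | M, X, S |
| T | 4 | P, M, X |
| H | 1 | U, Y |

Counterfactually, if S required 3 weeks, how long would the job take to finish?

26

Critical path before the change: M→X→P→T = 6+8+8+4 = 26 giving 26 weeks.
S is off the critical path — its longest chain is 24 weeks, giving 2 of slack.
No other chain overtakes it, so the finish is 26 weeks.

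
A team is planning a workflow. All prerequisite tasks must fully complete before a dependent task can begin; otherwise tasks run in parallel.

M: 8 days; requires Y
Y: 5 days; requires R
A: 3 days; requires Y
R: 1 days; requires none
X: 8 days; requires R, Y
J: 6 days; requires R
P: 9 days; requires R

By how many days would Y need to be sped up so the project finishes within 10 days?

Current finish: 14 days; target: 10.
Y is on every critical path, so each day cut from Y cuts the finish by one (this holds down to a finish of 10).
Need 14 − 10 = 4 days off Y → Y becomes 1 day, finish becomes 10.

4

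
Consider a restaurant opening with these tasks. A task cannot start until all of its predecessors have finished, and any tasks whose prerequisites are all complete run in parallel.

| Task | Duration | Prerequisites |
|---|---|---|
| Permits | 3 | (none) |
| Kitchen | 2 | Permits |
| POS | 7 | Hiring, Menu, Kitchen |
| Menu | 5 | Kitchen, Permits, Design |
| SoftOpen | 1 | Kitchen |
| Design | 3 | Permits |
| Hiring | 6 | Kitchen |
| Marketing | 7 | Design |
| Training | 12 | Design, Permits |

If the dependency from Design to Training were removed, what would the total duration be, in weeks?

18

Original critical path: Permits→Design→Menu→POS = 3+3+5+7 = 18 ⇒ 18 weeks.
Without Design→Training, Training's earliest start moves from 6 to 3.
The longest chain is now Permits→Design→Menu→POS = 3+3+5+7 = 18, so the schedule takes 18 weeks.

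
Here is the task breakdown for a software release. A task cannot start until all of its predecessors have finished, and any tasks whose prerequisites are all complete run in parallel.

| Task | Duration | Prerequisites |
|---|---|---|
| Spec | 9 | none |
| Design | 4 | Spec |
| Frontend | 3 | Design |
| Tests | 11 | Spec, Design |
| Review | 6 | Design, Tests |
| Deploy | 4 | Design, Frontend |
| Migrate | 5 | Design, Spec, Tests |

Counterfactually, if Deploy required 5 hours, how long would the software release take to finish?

30

As given, the longest chain is Spec→Design→Tests→Review = 9+4+11+6 = 30, so the finish is 30 hours.
Deploy has 10 hours of float (longest path through it is 20).
That remains the longest chain; total 30 hours.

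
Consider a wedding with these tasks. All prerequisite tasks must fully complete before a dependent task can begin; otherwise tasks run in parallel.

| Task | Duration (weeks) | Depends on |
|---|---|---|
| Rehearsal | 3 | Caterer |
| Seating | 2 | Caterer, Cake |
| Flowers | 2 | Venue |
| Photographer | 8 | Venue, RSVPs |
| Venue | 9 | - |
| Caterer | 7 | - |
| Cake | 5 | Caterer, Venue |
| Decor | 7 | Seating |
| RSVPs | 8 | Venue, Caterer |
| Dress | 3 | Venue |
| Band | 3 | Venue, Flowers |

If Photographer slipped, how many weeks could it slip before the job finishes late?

0

Critical path: Venue→RSVPs→Photographer = 9+8+8 = 25, so the finish is 25 weeks.
The longest chain containing Photographer totals 25 weeks.
Slack of Photographer = 17 − 17 = 0 weeks.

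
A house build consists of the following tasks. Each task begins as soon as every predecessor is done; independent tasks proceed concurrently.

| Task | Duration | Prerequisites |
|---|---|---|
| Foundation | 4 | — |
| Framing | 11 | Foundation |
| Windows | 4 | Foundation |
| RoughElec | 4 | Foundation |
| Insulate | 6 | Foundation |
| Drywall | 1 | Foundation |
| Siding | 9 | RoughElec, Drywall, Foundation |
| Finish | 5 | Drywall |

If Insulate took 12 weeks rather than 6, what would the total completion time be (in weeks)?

Critical path before the change: Foundation→RoughElec→Siding = 4+4+9 = 17 giving 17 weeks.
Insulate is off the critical path — its longest chain is 10 weeks, giving 7 of slack.
That remains the longest chain; total 17 weeks.

17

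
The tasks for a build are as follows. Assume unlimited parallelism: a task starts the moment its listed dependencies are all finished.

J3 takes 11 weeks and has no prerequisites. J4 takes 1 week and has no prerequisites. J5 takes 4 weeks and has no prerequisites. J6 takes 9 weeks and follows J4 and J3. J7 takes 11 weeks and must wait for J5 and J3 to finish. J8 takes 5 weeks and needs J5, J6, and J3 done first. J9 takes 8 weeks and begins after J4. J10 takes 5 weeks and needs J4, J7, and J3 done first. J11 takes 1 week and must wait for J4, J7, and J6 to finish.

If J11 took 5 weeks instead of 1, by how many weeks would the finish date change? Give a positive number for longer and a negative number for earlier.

0

Critical path before the change: J3→J7→J10 = 11+11+5 = 27 giving 27 weeks.
J11 is off the critical path — its longest chain is 23 weeks, giving 4 of slack.
That remains the longest chain; total 27 weeks.
Change in finish: 27 − 27 = +0 weeks.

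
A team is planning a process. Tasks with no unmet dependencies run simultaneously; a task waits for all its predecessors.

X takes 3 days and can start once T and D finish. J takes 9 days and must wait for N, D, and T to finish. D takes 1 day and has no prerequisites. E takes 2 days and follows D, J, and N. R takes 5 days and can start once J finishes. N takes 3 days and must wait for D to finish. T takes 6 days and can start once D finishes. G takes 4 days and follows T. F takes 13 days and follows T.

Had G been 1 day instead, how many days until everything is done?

21

Critical path before the change: D→T→J→R = 1+6+9+5 = 21 giving 21 days.
G has 10 days of float (longest path through it is 11).
No other chain overtakes it, so the finish is 21 days.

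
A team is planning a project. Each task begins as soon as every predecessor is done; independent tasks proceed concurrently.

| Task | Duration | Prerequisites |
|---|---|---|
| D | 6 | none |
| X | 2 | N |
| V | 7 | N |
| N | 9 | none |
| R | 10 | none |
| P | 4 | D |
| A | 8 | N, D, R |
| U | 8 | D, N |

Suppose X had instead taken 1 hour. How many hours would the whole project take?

Baseline: R→A = 10+8 = 18 → 18 hours.
X is off the critical path — its longest chain is 11 hours, giving 7 of slack.
No other chain overtakes it, so the finish is 18 hours.

18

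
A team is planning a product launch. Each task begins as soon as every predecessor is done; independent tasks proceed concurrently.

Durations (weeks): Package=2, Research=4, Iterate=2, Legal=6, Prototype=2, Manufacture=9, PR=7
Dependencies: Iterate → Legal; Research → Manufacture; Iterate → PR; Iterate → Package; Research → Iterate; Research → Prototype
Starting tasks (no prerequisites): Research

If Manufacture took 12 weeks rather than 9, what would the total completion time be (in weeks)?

16

Baseline: Research→Manufacture = 4+9 = 13 → 13 weeks.
Manufacture lies on that path, so at 12 weeks the path becomes 16 weeks.
No other chain overtakes it, so the finish is 16 weeks.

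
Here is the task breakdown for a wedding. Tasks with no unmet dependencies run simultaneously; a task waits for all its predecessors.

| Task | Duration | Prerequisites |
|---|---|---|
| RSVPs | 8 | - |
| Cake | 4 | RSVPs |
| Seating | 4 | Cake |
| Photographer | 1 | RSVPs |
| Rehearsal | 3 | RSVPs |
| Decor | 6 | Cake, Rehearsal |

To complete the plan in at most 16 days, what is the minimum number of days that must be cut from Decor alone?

2

Current finish: 18 days; target: 16.
Decor is on every critical path, so each day cut from Decor cuts the finish by one (this holds down to a finish of 16).
Need 18 − 16 = 2 days off Decor → Decor becomes 4 days, finish becomes 16.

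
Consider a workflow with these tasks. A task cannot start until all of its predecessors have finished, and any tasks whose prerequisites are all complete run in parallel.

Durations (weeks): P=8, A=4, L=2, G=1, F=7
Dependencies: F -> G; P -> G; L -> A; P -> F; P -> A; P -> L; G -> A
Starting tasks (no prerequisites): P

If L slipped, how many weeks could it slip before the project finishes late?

6

Critical path: P→F→G→A = 8+7+1+4 = 20, so the finish is 20 weeks.
The longest chain containing L totals 14 weeks.
Slack of L = 14 − 8 = 6 weeks.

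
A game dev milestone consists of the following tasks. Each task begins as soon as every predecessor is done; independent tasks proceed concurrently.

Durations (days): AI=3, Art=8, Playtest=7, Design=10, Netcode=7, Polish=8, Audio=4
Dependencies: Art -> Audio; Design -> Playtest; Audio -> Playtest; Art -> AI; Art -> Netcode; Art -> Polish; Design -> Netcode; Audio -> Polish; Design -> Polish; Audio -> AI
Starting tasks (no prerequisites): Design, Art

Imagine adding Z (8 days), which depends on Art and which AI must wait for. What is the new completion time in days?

20

Originally the project takes 20 days.
With Z inserted, AI now waits for max(Audio, Art, Z).
New critical path: Art→Audio→Polish = 8+4+8 = 20 ⇒ 20 days.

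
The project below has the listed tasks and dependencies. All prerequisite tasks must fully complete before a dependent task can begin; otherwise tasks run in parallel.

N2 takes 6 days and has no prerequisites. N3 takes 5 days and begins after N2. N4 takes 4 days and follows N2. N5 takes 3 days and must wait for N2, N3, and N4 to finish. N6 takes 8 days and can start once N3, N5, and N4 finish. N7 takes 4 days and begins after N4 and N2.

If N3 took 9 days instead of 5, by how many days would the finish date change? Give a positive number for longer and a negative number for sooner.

4

The binding path is N2→N3→N5→N6 = 6+5+3+8 = 22; finish at 22 days.
N3 lies on that path, so at 9 days the path becomes 26 days.
The critical path is still N2→N3→N5→N6; finish is now 26 days.
Change in finish: 26 − 22 = +4 days.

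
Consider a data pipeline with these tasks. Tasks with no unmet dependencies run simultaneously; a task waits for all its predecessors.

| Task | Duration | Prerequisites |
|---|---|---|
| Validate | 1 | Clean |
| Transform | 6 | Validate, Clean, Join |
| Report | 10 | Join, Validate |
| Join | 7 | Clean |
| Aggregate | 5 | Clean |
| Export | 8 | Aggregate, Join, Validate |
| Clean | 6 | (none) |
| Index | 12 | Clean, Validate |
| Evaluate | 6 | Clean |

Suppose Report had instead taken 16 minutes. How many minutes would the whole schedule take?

29

The binding path is Clean→Join→Report = 6+7+10 = 23; finish at 23 minutes.
Report is on the critical path; changing it to 16 makes that path 29 minutes.
The critical path is still Clean→Join→Report; finish is now 29 minutes.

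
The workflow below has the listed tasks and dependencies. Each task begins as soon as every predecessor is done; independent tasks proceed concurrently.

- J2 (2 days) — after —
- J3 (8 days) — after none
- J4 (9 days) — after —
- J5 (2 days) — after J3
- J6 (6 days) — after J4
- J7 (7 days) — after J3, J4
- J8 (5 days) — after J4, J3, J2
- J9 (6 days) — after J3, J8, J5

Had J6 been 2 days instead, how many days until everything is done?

The binding path is J4→J8→J9 = 9+5+6 = 20; finish at 20 days.
J6 is off the critical path — its longest chain is 15 days, giving 5 of slack.
That remains the longest chain; total 20 days.

20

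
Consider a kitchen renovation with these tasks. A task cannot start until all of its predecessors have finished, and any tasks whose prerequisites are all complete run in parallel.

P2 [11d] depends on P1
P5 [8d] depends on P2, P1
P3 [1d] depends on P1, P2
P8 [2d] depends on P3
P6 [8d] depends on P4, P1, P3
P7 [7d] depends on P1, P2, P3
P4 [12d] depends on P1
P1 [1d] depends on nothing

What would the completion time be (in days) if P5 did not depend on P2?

Before: longest chain P1→P2→P3→P6 = 1+11+1+8 = 21, finish 21.
Without P2→P5, P5's earliest start moves from 12 to 1.
New critical path: P1→P2→P3→P6 = 1+11+1+8 = 21 ⇒ 21 days.

21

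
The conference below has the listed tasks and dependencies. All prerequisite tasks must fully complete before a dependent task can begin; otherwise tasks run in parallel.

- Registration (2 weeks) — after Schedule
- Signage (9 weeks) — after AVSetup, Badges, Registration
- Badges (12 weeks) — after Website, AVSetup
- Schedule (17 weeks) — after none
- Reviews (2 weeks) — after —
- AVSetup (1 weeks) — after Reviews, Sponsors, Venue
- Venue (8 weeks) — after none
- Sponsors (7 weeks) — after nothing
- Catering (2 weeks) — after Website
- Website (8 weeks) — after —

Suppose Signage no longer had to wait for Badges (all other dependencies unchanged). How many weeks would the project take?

28

With the dependency in place, Venue→AVSetup→Badges→Signage = 8+1+12+9 = 30 sets the finish at 30 weeks.
Without Badges→Signage, Signage's earliest start moves from 21 to 19.
New critical path: Schedule→Registration→Signage = 17+2+9 = 28 ⇒ 28 weeks.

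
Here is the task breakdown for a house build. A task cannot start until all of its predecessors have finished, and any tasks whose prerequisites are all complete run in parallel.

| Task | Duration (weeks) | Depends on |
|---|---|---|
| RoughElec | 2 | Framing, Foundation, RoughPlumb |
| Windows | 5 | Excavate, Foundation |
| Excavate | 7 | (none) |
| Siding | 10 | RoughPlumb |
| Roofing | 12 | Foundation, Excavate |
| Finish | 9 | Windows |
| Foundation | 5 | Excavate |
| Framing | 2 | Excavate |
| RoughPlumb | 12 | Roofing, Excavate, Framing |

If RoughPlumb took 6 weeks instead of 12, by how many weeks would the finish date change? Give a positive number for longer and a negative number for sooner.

Actual critical path: Excavate→Foundation→Roofing→RoughPlumb→Siding = 7+5+12+12+10 = 46 ⇒ 46 weeks.
RoughPlumb is on the critical path; changing it to 6 makes that path 40 weeks.
The critical path is still Excavate→Foundation→Roofing→RoughPlumb→Siding; finish is now 40 weeks.
Change in finish: 40 − 46 = -6 weeks.

-6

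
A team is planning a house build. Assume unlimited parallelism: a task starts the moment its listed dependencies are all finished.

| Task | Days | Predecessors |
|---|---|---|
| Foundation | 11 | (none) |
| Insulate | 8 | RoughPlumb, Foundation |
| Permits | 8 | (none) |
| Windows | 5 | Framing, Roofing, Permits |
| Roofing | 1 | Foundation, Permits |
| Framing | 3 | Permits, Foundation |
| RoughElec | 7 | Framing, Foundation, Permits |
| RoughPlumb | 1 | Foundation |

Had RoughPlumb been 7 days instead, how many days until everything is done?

Critical path before the change: Foundation→Framing→RoughElec = 11+3+7 = 21 giving 21 days.
RoughPlumb has 1 day of float (longest path through it is 20).
Now Foundation→RoughPlumb→Insulate = 11+7+8 = 26 is longest, so the finish becomes 26 days.

26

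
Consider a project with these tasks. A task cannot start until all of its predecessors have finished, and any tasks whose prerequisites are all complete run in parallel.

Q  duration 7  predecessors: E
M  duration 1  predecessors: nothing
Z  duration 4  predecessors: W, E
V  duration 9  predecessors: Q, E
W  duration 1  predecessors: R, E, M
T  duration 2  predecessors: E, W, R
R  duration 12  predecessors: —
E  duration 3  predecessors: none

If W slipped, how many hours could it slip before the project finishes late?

The longest chain is E→Q→V = 3+7+9 = 19; overall finish 19 hours.
Longest path through W: 17 hours (earliest finish 13, latest finish 15).
Slack of W = 14 − 12 = 2 hours.

2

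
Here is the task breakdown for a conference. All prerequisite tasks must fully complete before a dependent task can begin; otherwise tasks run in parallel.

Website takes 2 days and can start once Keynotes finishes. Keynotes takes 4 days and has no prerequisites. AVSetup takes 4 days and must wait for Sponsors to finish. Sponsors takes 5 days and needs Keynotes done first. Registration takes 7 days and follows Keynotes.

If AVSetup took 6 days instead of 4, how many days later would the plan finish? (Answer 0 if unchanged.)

Actual critical path: Keynotes→Sponsors→AVSetup = 4+5+4 = 13 ⇒ 13 days.
Since AVSetup is critical, the +2 change carries straight to that chain (now 15 days).
The critical path is still Keynotes→Sponsors→AVSetup; finish is now 15 days.
Change in finish: 15 − 13 = +2 days.

2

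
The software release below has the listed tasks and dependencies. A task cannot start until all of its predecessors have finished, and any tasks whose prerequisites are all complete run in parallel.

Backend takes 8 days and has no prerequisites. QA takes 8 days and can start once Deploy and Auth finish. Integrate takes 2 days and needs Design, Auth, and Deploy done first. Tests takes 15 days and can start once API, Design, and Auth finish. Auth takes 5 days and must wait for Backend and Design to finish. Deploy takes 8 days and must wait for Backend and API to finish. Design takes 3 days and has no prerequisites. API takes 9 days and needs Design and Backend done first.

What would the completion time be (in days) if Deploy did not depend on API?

32

Original critical path: Backend→API→Deploy→QA = 8+9+8+8 = 33 ⇒ 33 days.
Without API→Deploy, Deploy's earliest start moves from 17 to 8.
After: Backend→API→Tests = 8+9+15 = 32 → 32 days.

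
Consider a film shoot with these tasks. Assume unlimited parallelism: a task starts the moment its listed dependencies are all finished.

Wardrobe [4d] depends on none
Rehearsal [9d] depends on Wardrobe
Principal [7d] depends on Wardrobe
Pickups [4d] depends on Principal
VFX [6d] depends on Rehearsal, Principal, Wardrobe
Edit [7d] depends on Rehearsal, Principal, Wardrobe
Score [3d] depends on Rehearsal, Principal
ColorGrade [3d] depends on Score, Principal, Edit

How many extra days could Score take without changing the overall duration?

4

The longest chain is Wardrobe→Rehearsal→Edit→ColorGrade = 4+9+7+3 = 23; overall finish 23 days.
The longest chain containing Score totals 19 days.
Slack of Score = 17 − 13 = 4 days.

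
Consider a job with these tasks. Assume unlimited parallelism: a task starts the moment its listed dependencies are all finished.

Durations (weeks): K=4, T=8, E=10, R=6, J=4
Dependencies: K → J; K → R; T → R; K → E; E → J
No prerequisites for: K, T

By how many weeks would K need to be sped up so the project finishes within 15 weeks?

3

Current finish: 18 weeks; target: 15.
K is on every critical path, so each week cut from K cuts the finish by one (this holds down to a finish of 15).
Need 18 − 15 = 3 weeks off K → K becomes 1 week, finish becomes 15.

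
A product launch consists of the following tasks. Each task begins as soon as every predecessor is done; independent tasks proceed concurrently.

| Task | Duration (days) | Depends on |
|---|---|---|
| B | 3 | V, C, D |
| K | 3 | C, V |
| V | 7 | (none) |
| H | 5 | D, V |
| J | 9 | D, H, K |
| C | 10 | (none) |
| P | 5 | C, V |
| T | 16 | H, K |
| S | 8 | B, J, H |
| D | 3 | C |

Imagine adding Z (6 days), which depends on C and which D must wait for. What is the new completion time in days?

41

Originally the product launch takes 35 days.
With Z inserted, D now waits for max(C, Z).
New critical path: C→Z→D→H→J→S = 10+6+3+5+9+8 = 41 ⇒ 41 days.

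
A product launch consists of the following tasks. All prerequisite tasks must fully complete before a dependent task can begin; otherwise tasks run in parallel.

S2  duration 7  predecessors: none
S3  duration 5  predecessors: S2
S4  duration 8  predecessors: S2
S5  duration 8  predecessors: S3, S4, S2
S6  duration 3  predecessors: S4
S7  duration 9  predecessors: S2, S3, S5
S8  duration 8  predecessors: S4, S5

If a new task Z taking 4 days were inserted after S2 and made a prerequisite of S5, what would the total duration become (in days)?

32

Originally the product launch takes 32 days.
With Z inserted, S5 now waits for max(S3, S4, S2, Z).
New critical path: S2→S4→S5→S7 = 7+8+8+9 = 32 ⇒ 32 days.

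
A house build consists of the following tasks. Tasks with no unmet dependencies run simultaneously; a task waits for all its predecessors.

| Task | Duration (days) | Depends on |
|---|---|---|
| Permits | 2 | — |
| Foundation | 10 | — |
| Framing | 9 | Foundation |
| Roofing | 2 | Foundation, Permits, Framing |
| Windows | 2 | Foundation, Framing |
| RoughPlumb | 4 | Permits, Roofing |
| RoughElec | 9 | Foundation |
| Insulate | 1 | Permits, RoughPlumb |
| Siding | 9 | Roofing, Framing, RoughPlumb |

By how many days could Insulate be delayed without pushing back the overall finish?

8

Critical path: Foundation→Framing→Roofing→RoughPlumb→Siding = 10+9+2+4+9 = 34, so the finish is 34 days.
The longest chain containing Insulate totals 26 days.
Float = 34 − 26 = 8.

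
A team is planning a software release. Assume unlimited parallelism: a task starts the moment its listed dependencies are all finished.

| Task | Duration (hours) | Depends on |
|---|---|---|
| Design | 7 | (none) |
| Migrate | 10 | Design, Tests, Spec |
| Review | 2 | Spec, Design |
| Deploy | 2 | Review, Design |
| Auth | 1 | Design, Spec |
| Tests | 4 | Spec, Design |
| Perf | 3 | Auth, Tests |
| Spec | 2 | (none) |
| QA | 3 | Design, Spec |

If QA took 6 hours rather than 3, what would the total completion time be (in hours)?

Critical path before the change: Design→Tests→Migrate = 7+4+10 = 21 giving 21 hours.
QA is off the critical path — its longest chain is 10 hours, giving 11 of slack.
No other chain overtakes it, so the finish is 21 hours.

21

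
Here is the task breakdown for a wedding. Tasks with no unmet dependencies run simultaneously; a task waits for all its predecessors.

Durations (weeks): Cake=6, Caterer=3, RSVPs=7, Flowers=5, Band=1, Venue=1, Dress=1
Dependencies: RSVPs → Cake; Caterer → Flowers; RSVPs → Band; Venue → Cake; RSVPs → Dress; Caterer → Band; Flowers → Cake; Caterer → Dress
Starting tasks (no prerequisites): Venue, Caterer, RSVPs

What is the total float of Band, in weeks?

The longest chain is Caterer→Flowers→Cake = 3+5+6 = 14; overall finish 14 weeks.
The longest chain containing Band totals 8 weeks.
So Band can slip 14 − 8 = 6 weeks.

6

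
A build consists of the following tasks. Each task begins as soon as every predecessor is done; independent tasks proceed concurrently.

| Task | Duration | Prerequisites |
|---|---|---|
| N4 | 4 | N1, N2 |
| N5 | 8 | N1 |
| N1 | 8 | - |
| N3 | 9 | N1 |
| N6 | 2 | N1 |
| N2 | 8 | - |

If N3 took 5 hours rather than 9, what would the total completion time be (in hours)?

16

Critical path before the change: N1→N3 = 8+9 = 17 giving 17 hours.
N3 lies on that path, so at 5 hours the path becomes 13 hours.
Now N1→N5 = 8+8 = 16 is longest, so the finish becomes 16 hours.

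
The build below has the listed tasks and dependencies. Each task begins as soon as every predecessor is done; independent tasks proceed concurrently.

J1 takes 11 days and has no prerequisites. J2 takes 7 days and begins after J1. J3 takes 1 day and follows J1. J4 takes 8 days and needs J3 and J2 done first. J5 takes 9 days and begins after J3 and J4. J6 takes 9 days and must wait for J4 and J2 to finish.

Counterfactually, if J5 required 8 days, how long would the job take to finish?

As given, the longest chain is J1→J2→J4→J5 = 11+7+8+9 = 35, so the finish is 35 days.
Since J5 is critical, the -1 change carries straight to that chain (now 34 days).
New critical path: J1→J2→J4→J6 = 11+7+8+9 = 35 ⇒ 35 days.

35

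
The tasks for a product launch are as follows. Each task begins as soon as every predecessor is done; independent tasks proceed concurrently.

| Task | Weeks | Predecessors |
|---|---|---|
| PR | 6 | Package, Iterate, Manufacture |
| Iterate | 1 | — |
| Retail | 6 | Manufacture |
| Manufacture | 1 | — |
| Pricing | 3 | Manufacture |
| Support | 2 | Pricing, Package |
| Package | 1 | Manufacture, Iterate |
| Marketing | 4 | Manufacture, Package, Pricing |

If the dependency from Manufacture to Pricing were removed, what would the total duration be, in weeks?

8

Before: longest chain Iterate→Package→PR = 1+1+6 = 8, finish 8.
Without Manufacture→Pricing, Pricing's earliest start moves from 1 to 0.
New critical path: Iterate→Package→PR = 1+1+6 = 8 ⇒ 8 weeks.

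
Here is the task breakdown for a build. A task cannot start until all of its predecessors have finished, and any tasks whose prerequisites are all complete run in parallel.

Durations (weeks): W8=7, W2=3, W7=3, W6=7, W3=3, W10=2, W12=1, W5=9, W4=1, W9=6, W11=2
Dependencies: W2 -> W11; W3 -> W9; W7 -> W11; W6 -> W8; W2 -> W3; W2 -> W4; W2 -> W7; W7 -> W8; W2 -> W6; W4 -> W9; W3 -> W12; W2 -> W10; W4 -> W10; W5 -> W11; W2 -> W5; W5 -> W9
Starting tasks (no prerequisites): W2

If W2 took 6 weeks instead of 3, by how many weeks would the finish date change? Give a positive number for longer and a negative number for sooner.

Actual critical path: W2→W5→W9 = 3+9+6 = 18 ⇒ 18 weeks.
Since W2 is critical, the +3 change carries straight to that chain (now 21 weeks).
No other chain overtakes it, so the finish is 21 weeks.
Change in finish: 21 − 18 = +3 weeks.

3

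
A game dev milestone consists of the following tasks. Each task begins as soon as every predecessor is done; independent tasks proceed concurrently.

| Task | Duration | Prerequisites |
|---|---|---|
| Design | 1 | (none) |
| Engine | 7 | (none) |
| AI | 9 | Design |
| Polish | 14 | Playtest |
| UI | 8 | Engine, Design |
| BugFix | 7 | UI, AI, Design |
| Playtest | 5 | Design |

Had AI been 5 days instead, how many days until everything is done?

22

As given, the longest chain is Engine→UI→BugFix = 7+8+7 = 22, so the finish is 22 days.
AI is off the critical path — its longest chain is 17 days, giving 5 of slack.
No other chain overtakes it, so the finish is 22 days.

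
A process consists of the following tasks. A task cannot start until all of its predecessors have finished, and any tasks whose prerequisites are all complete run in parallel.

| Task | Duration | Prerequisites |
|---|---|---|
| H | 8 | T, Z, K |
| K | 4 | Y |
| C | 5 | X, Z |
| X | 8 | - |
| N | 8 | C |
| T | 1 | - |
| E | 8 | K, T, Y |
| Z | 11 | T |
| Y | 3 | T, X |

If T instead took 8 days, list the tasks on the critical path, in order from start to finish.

T, Z, C, N

Baseline: T→Z→C→N = 1+11+5+8 = 25 → 25 days.
T is on the critical path; changing it to 8 makes that path 32 days.
The critical path is still T→Z→C→N; finish is now 32 days.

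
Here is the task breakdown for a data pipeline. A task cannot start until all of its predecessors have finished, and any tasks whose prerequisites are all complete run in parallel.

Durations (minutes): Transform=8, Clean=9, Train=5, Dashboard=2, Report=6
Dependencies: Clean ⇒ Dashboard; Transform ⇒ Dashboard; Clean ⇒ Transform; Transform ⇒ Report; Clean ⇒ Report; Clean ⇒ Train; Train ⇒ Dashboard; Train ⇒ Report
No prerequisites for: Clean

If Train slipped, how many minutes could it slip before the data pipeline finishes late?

3

Clean→Transform→Report = 9+8+6 = 23 sets the makespan at 23 minutes.
Longest path through Train: 20 minutes (earliest finish 14, latest finish 17).
So Train can slip 17 − 14 = 3 minutes.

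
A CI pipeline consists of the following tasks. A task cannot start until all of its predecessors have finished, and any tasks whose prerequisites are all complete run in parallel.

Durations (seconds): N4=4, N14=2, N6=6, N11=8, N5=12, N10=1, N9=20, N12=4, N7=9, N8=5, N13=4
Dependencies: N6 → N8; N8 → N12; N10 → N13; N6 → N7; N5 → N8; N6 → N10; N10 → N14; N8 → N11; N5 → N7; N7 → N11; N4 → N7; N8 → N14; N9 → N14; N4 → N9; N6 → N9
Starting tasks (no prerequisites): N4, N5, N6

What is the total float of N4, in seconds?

3

The longest chain is N5→N7→N11 = 12+9+8 = 29; overall finish 29 seconds.
N4 finishes as early as 4 and must finish by 7.
Float = 29 − 26 = 3.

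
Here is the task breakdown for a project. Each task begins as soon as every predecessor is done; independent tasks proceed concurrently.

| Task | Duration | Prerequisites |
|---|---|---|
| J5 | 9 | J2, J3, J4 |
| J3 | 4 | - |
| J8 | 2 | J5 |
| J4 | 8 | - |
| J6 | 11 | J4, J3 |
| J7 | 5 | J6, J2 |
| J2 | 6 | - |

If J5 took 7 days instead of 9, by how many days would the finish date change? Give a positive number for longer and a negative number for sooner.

Critical path before the change: J4→J6→J7 = 8+11+5 = 24 giving 24 days.
The longest path through J5 is only 19 days, so J5 has float 5.
The critical path is still J4→J6→J7; finish is now 24 days.
Change in finish: 24 − 24 = +0 days.

0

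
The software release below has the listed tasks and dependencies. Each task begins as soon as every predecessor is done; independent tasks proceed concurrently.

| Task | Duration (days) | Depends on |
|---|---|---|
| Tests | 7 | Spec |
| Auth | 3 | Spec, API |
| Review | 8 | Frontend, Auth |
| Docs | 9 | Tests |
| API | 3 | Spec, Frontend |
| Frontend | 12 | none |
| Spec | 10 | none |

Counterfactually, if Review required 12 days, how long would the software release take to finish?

30

Actual critical path: Frontend→API→Auth→Review = 12+3+3+8 = 26 ⇒ 26 days.
Since Review is critical, the +4 change carries straight to that chain (now 30 days).
The critical path is still Frontend→API→Auth→Review; finish is now 30 days.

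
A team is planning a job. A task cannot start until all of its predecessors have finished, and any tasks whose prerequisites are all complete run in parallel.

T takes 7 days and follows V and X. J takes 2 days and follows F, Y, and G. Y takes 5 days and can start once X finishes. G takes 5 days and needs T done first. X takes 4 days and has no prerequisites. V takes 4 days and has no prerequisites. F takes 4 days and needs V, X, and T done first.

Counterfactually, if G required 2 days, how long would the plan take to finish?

Critical path before the change: X→T→G→J = 4+7+5+2 = 18 giving 18 days.
G is on the critical path; changing it to 2 makes that path 15 days.
New critical path: X→T→F→J = 4+7+4+2 = 17 ⇒ 17 days.

17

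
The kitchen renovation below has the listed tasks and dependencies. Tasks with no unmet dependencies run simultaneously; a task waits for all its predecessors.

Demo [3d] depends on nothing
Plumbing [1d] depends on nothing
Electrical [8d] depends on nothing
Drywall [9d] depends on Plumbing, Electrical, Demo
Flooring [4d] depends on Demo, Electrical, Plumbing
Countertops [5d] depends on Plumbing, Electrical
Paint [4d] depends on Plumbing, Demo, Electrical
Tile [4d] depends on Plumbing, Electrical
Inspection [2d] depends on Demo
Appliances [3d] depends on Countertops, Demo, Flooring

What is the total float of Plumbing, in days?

Critical path: Electrical→Drywall = 8+9 = 17, so the finish is 17 days.
Plumbing finishes as early as 1 and must finish by 8.
Float = 17 − 10 = 7.

7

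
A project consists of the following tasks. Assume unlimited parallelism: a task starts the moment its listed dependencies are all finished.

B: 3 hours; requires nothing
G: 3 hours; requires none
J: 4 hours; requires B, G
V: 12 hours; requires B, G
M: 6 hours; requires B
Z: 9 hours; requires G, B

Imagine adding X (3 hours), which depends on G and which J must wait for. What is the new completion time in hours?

Originally the project takes 15 hours.
With X inserted, J now waits for max(B, G, X).
New critical path: B→V = 3+12 = 15 ⇒ 15 hours.

15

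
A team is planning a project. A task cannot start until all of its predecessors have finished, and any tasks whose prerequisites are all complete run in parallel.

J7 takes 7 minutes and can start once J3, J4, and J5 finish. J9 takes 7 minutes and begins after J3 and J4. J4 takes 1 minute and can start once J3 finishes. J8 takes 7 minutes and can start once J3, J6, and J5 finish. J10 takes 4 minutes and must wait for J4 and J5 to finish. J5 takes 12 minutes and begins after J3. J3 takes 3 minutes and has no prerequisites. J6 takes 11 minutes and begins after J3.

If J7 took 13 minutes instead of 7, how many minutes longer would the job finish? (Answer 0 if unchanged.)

6

The binding path is J3→J5→J7 = 3+12+7 = 22; finish at 22 minutes.
J7 lies on that path, so at 13 minutes the path becomes 28 minutes.
The critical path is still J3→J5→J7; finish is now 28 minutes.
Change in finish: 28 − 22 = +6 minutes.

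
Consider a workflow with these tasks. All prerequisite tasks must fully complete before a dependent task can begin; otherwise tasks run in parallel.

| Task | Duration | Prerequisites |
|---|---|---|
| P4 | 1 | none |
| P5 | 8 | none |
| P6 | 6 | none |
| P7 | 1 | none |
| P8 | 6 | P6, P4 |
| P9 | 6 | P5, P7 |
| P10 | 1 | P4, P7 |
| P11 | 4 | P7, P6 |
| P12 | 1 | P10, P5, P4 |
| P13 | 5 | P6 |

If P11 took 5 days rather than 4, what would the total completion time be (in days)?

Actual critical path: P5→P9 = 8+6 = 14 ⇒ 14 days.
The longest path through P11 is only 10 days, so P11 has float 4.
That remains the longest chain; total 14 days.

14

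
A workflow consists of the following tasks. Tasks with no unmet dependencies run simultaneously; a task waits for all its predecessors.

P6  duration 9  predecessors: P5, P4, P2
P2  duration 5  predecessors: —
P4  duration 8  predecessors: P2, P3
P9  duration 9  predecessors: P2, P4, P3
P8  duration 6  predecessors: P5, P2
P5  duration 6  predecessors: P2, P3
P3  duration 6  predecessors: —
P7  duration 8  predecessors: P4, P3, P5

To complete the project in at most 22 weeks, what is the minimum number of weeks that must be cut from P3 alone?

1

Current finish: 23 weeks; target: 22.
P3 is on every critical path, so each week cut from P3 cuts the finish by one (this holds down to a finish of 22).
Need 23 − 22 = 1 week off P3 → P3 becomes 5 weeks, finish becomes 22.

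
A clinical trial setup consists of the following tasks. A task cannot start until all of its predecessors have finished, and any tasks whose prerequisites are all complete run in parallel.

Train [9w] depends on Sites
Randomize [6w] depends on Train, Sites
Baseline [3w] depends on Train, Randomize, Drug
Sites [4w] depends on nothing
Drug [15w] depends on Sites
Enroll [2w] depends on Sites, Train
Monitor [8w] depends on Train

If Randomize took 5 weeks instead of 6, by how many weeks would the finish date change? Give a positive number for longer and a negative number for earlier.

0

As given, the longest chain is Sites→Train→Randomize→Baseline = 4+9+6+3 = 22, so the finish is 22 weeks.
Randomize is on the critical path; changing it to 5 makes that path 21 weeks.
Now Sites→Drug→Baseline = 4+15+3 = 22 is longest, so the finish becomes 22 weeks.
Change in finish: 22 − 22 = +0 weeks.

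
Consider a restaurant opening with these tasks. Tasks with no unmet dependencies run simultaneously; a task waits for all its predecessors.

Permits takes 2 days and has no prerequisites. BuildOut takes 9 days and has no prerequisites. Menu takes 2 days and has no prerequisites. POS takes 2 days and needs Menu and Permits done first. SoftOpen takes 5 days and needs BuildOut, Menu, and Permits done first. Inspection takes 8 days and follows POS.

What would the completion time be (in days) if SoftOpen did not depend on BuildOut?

12

Original critical path: BuildOut→SoftOpen = 9+5 = 14 ⇒ 14 days.
Without BuildOut→SoftOpen, SoftOpen's earliest start moves from 9 to 2.
After: Permits→POS→Inspection = 2+2+8 = 12 → 12 days.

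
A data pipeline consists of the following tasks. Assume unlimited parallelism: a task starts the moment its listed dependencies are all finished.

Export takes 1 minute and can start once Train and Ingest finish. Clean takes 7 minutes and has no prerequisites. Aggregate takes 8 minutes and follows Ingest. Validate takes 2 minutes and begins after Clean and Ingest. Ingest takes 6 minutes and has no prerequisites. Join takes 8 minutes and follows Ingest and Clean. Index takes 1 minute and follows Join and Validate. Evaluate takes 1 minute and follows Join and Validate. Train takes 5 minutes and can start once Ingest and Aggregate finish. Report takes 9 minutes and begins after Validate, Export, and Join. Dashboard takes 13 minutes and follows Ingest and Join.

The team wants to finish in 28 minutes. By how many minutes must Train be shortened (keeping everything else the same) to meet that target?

1

Current finish: 29 minutes; target: 28.
Train is on every critical path, so each minute cut from Train cuts the finish by one (this holds down to a finish of 28).
Need 29 − 28 = 1 minute off Train → Train becomes 4 minutes, finish becomes 28.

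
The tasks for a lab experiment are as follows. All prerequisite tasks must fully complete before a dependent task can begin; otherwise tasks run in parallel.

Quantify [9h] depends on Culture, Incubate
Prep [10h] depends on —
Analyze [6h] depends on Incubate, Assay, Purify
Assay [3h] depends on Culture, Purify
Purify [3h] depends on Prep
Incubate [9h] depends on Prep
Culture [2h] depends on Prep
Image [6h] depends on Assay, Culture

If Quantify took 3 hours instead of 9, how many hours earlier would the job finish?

3

As given, the longest chain is Prep→Incubate→Quantify = 10+9+9 = 28, so the finish is 28 hours.
Since Quantify is critical, the -6 change carries straight to that chain (now 22 hours).
New critical path: Prep→Incubate→Analyze = 10+9+6 = 25 ⇒ 25 hours.
Change in finish: 25 − 28 = -3 hours.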